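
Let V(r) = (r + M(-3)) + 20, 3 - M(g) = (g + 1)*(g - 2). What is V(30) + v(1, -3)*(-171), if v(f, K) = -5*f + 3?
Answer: 385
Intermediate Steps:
v(f, K) = 3 - 5*f
M(g) = 3 - (1 + g)*(-2 + g) (M(g) = 3 - (g + 1)*(g - 2) = 3 - (1 + g)*(-2 + g))
V(r) = 13 + r (V(r) = (r + (5 - 3 - 1*(-3)²)) + 20 = (r + (5 - 3 - 1*9)) + 20 = (r + (5 - 3 - 9)) + 20 = (r - 7) + 20 = (-7 + r) + 20 = 13 + r)
V(30) + v(1, -3)*(-171) = (13 + 30) + (3 - 5*1)*(-171) = 43 + (3 - 5)*(-171) = 43 - 2*(-171) = 43 + 342 = 385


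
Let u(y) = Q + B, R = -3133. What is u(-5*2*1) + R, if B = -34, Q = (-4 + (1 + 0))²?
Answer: -3158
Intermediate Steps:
Q = 9 (Q = (-4 + 1)² = (-3)² = 9)
u(y) = -25 (u(y) = 9 - 34 = -25)
u(-5*2*1) + R = -25 - 3133 = -3158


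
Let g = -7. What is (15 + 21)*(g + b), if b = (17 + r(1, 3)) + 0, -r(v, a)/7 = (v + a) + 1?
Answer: -900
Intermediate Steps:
r(v, a) = -7 - 7*a - 7*v (r(v, a) = -7*((v + a) + 1) = -7*((a + v) + 1) = -7*(1 + a + v) = -7 - 7*a - 7*v)
b = -18 (b = (17 + (-7 - 7*3 - 7*1)) + 0 = (17 + (-7 - 21 - 7)) + 0 = (17 - 35) + 0 = -18 + 0 = -18)
(15 + 21)*(g + b) = (15 + 21)*(-7 - 18) = 36*(-25) = -900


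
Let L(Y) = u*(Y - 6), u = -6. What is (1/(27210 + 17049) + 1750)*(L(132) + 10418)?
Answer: 748353311162/44259 ≈ 1.6909e+7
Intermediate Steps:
L(Y) = 36 - 6*Y (L(Y) = -6*(Y - 6) = -6*(-6 + Y) = 36 - 6*Y)
(1/(27210 + 17049) + 1750)*(L(132) + 10418) = (1/(27210 + 17049) + 1750)*((36 - 6*132) + 10418) = (1/44259 + 1750)*((36 - 792) + 10418) = (1/44259 + 1750)*(-756 + 10418) = (77453251/44259)*9662 = 748353311162/44259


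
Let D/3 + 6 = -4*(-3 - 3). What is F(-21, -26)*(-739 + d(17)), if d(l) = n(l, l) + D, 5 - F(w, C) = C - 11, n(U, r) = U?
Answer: -28056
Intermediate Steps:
D = 54 (D = -18 + 3*(-4*(-3 - 3)) = -18 + 3*(-4*(-6)) = -18 + 3*24 = -18 + 72 = 54)
F(w, C) = 16 - C (F(w, C) = 5 - (C - 11) = 5 - (-11 + C) = 5 + (11 - C) = 16 - C)
d(l) = 54 + l (d(l) = l + 54 = 54 + l)
F(-21, -26)*(-739 + d(17)) = (16 - 1*(-26))*(-739 + (54 + 17)) = (16 + 26)*(-739 + 71) = 42*(-668) = -28056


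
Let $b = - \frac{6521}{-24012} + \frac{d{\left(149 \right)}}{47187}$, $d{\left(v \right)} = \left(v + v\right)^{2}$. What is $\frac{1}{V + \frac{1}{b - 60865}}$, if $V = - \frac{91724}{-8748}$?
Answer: $\frac{16757500277795355}{175704452089000823} \approx 0.095373$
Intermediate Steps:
$d{\left(v \right)} = 4 v^{2}$ ($d{\left(v \right)} = \left(2 v\right)^{2} = 4 v^{2}$)
$b = \frac{271118675}{125894916}$ ($b = - \frac{6521}{-24012} + \frac{4 \cdot 149^{2}}{47187} = \left(-6521\right) \left(- \frac{1}{24012}\right) + 4 \cdot 22201 \cdot \frac{1}{47187} = \frac{6521}{24012} + 88804 \cdot \frac{1}{47187} = \frac{6521}{24012} + \frac{88804}{47187} = \frac{271118675}{125894916} \approx 2.1535$)
$V = \frac{22931}{2187}$ ($V = \left(-91724\right) \left(- \frac{1}{8748}\right) = \frac{22931}{2187} \approx 10.485$)
$\frac{1}{V + \frac{1}{b - 60865}} = \frac{1}{\frac{22931}{2187} + \frac{1}{\frac{271118675}{125894916} - 60865}} = \frac{1}{\frac{22931}{2187} + \frac{1}{- \frac{7662322943665}{125894916}}} = \frac{1}{\frac{22931}{2187} - \frac{125894916}{7662322943665}} = \frac{1}{\frac{175704452089000823}{16757500277795355}} = \frac{16757500277795355}{175704452089000823}$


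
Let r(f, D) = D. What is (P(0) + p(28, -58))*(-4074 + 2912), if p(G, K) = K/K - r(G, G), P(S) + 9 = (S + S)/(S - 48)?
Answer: 41832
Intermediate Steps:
P(S) = -9 + 2*S/(-48 + S) (P(S) = -9 + (S + S)/(S - 48) = -9 + (2*S)/(-48 + S) = -9 + 2*S/(-48 + S))
p(G, K) = 1 - G (p(G, K) = K/K - G = 1 - G)
(P(0) + p(28, -58))*(-4074 + 2912) = ((432 - 7*0)/(-48 + 0) + (1 - 1*28))*(-4074 + 2912) = ((432 + 0)/(-48) + (1 - 28))*(-1162) = (-1/48*432 - 27)*(-1162) = (-9 - 27)*(-1162) = -36*(-1162) = 41832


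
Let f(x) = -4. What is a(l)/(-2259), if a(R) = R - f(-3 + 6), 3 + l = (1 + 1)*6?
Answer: -13/2259 ≈ -0.0057548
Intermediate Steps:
l = 9 (l = -3 + (1 + 1)*6 = -3 + 2*6 = -3 + 12 = 9)
a(R) = 4 + R (a(R) = R - 1*(-4) = R + 4 = 4 + R)
a(l)/(-2259) = (4 + 9)/(-2259) = 13*(-1/2259) = -13/2259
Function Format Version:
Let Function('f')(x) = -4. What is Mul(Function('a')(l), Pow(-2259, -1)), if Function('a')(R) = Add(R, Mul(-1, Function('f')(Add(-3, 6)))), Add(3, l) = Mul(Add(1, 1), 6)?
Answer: Rational(-13, 2259) ≈ -0.0057548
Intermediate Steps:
l = 9 (l = Add(-3, Mul(Add(1, 1), 6)) = Add(-3, Mul(2, 6)) = Add(-3, 12) = 9)
Function('a')(R) = Add(4, R) (Function('a')(R) = Add(R, Mul(-1, -4)) = Add(R, 4) = Add(4, R))
Mul(Function('a')(l), Pow(-2259, -1)) = Mul(Add(4, 9), Pow(-2259, -1)) = Mul(13, Rational(-1, 2259)) = Rational(-13, 2259)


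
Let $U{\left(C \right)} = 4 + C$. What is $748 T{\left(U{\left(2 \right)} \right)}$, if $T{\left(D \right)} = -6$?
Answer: $-4488$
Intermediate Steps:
$748 T{\left(U{\left(2 \right)} \right)} = 748 \left(-6\right) = -4488$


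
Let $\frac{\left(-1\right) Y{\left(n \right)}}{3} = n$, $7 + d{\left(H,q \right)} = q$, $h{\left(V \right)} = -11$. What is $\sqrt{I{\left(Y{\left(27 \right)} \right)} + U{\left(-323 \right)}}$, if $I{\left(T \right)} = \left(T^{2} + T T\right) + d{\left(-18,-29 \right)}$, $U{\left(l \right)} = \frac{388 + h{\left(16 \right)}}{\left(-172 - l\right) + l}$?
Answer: $\frac{\sqrt{96767845}}{86} \approx 114.38$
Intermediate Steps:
$d{\left(H,q \right)} = -7 + q$
$U{\left(l \right)} = - \frac{377}{172}$ ($U{\left(l \right)} = \frac{388 - 11}{\left(-172 - l\right) + l} = \frac{377}{-172} = 377 \left(- \frac{1}{172}\right) = - \frac{377}{172}$)
$Y{\left(n \right)} = - 3 n$
$I{\left(T \right)} = -36 + 2 T^{2}$ ($I{\left(T \right)} = \left(T^{2} + T T\right) - 36 = \left(T^{2} + T^{2}\right) - 36 = 2 T^{2} - 36 = -36 + 2 T^{2}$)
$\sqrt{I{\left(Y{\left(27 \right)} \right)} + U{\left(-323 \right)}} = \sqrt{\left(-36 + 2 \left(\left(-3\right) 27\right)^{2}\right) - \frac{377}{172}} = \sqrt{\left(-36 + 2 \left(-81\right)^{2}\right) - \frac{377}{172}} = \sqrt{\left(-36 + 2 \cdot 6561\right) - \frac{377}{172}} = \sqrt{\left(-36 + 13122\right) - \frac{377}{172}} = \sqrt{13086 - \frac{377}{172}} = \sqrt{\frac{2250415}{172}} = \frac{\sqrt{96767845}}{86}$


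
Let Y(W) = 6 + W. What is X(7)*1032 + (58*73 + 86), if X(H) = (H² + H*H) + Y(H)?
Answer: 118872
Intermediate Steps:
X(H) = 6 + H + 2*H² (X(H) = (H² + H*H) + (6 + H) = (H² + H²) + (6 + H) = 2*H² + (6 + H) = 6 + H + 2*H²)
X(7)*1032 + (58*73 + 86) = (6 + 7 + 2*7²)*1032 + (58*73 + 86) = (6 + 7 + 2*49)*1032 + (4234 + 86) = (6 + 7 + 98)*1032 + 4320 = 111*1032 + 4320 = 114552 + 4320 = 118872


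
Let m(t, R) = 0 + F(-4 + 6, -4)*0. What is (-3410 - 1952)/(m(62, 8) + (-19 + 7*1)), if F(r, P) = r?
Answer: 2681/6 ≈ 446.83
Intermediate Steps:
m(t, R) = 0 (m(t, R) = 0 + (-4 + 6)*0 = 0 + 2*0 = 0 + 0 = 0)
(-3410 - 1952)/(m(62, 8) + (-19 + 7*1)) = (-3410 - 1952)/(0 + (-19 + 7*1)) = -5362/(0 + (-19 + 7)) = -5362/(0 - 12) = -5362/(-12) = -5362*(-1/12) = 2681/6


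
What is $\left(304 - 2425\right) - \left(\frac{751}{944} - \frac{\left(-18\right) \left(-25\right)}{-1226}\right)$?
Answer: $- \frac{1228036075}{578672} \approx -2122.2$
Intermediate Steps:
$\left(304 - 2425\right) - \left(\frac{751}{944} - \frac{\left(-18\right) \left(-25\right)}{-1226}\right) = -2121 + \left(\left(-751\right) \frac{1}{944} + 450 \left(- \frac{1}{1226}\right)\right) = -2121 - \frac{672763}{578672} = - \frac{1228036075}{578672}$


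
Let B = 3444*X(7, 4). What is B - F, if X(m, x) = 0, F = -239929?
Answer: 239929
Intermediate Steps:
B = 0 (B = 3444*0 = 0)
B - F = 0 - 1*(-239929) = 0 + 239929 = 239929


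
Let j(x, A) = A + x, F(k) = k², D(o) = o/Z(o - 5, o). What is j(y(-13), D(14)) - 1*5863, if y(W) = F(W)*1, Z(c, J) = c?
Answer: -51232/9 ≈ -5692.4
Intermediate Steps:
D(o) = o/(-5 + o) (D(o) = o/(o - 5) = o/(-5 + o))
y(W) = W² (y(W) = W²*1 = W²)
j(y(-13), D(14)) - 1*5863 = (14/(-5 + 14) + (-13)²) - 1*5863 = (14/9 + 169) - 5863 = 1535/9 - 5863 = -51232/9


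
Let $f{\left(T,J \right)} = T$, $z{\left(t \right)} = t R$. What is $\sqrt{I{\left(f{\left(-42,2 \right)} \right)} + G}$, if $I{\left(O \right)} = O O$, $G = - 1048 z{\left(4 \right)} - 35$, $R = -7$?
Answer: $\sqrt{31073} \approx 176.28$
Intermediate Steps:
$z{\left(t \right)} = - 7 t$ ($z{\left(t \right)} = t \left(-7\right) = - 7 t$)
$G = 29309$ ($G = - 1048 \left(\left(-7\right) 4\right) - 35 = \left(-1048\right) \left(-28\right) - 35 = 29344 - 35 = 29309$)
$I{\left(O \right)} = O^{2}$
$\sqrt{I{\left(f{\left(-42,2 \right)} \right)} + G} = \sqrt{\left(-42\right)^{2} + 29309} = \sqrt{1764 + 29309} = \sqrt{31073}$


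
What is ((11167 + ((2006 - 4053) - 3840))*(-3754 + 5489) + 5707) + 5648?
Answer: 9172155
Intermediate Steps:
((11167 + ((2006 - 4053) - 3840))*(-3754 + 5489) + 5707) + 5648 = ((11167 + (-2047 - 3840))*1735 + 5707) + 5648 = ((11167 - 5887)*1735 + 5707) + 5648 = (5280*1735 + 5707) + 5648 = (9160800 + 5707) + 5648 = 9166507 + 5648 = 9172155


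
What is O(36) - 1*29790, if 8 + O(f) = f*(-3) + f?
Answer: -29870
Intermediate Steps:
O(f) = -8 - 2*f (O(f) = -8 + (f*(-3) + f) = -8 + (-3*f + f) = -8 - 2*f)
O(36) - 1*29790 = (-8 - 2*36) - 1*29790 = (-8 - 72) - 29790 = -80 - 29790 = -29870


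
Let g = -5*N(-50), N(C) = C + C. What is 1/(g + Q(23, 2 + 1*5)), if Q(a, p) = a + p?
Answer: 1/530 ≈ 0.0018868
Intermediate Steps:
N(C) = 2*C
g = 500 (g = -10*(-50) = -5*(-100) = 500)
1/(g + Q(23, 2 + 1*5)) = 1/(500 + (23 + (2 + 1*5))) = 1/(500 + (23 + (2 + 5))) = 1/(500 + (23 + 7)) = 1/(500 + 30) = 1/530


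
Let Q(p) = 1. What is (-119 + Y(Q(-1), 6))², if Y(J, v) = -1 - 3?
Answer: 15129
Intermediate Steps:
Y(J, v) = -4
(-119 + Y(Q(-1), 6))² = (-119 - 4)² = (-123)² = 15129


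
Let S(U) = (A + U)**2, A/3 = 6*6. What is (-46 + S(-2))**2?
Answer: 125216100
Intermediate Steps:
A = 108 (A = 3*(6*6) = 3*36 = 108)
S(U) = (108 + U)**2
(-46 + S(-2))**2 = (-46 + (108 - 2)**2)**2 = (-46 + 106**2)**2 = (-46 + 11236)**2 = 11190**2 = 125216100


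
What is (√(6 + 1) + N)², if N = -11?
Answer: (11 - √7)² ≈ 69.793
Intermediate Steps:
(√(6 + 1) + N)² = (√(6 + 1) - 11)² = (√7 - 11)² = (-11 + √7)²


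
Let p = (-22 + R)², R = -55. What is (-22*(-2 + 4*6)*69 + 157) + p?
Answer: -27310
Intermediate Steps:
p = 5929 (p = (-22 - 55)² = (-77)² = 5929)
(-22*(-2 + 4*6)*69 + 157) + p = (-22*(-2 + 4*6)*69 + 157) + 5929 = (-22*(-2 + 24)*69 + 157) + 5929 = (-22*22*69 + 157) + 5929 = (-484*69 + 157) + 5929 = (-33396 + 157) + 5929 = -33239 + 5929 = -27310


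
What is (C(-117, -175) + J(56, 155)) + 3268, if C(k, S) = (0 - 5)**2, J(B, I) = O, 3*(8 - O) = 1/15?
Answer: 148544/45 ≈ 3301.0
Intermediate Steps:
O = 359/45 (O = 8 - 1/3/15 = 8 - 1/3*1/15 = 8 - 1/45 = 359/45 ≈ 7.9778)
J(B, I) = 359/45
C(k, S) = 25 (C(k, S) = (-5)**2 = 25)
(C(-117, -175) + J(56, 155)) + 3268 = (25 + 359/45) + 3268 = 1484/45 + 3268 = 148544/45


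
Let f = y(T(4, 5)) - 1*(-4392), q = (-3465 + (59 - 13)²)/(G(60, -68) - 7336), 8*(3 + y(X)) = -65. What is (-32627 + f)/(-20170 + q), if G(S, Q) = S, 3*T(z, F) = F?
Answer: 411037611/293511142 ≈ 1.4004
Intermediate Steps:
T(z, F) = F/3
y(X) = -89/8 (y(X) = -3 + (⅛)*(-65) = -3 - 65/8 = -89/8)
q = 1349/7276 (q = (-3465 + (59 - 13)²)/(60 - 7336) = (-3465 + 46²)/(-7276) = (-3465 + 2116)*(-1/7276) = -1349*(-1/7276) = 1349/7276 ≈ 0.18540)
f = 35047/8 (f = -89/8 - 1*(-4392) = -89/8 + 4392 = 35047/8 ≈ 4380.9)
(-32627 + f)/(-20170 + q) = (-32627 + 35047/8)/(-20170 + 1349/7276) = -225969/(8*(-146755571/7276)) = -225969/8*(-7276/146755571) = 411037611/293511142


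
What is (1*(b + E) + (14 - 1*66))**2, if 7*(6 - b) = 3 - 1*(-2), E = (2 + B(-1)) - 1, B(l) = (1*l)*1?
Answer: 106929/49 ≈ 2182.2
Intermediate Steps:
B(l) = l (B(l) = l*1 = l)
E = 0 (E = (2 - 1) - 1 = 1 - 1 = 0)
b = 37/7 (b = 6 - (3 - 1*(-2))/7 = 6 - (3 + 2)/7 = 6 - 1/7*5 = 6 - 5/7 = 37/7 ≈ 5.2857)
(1*(b + E) + (14 - 1*66))**2 = (1*(37/7 + 0) + (14 - 1*66))**2 = (1*(37/7) + (14 - 66))**2 = (37/7 - 52)**2 = (-327/7)**2 = 106929/49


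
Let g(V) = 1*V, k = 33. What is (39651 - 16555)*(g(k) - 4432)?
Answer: -101599304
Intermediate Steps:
g(V) = V
(39651 - 16555)*(g(k) - 4432) = (39651 - 16555)*(33 - 4432) = 23096*(-4399) = -101599304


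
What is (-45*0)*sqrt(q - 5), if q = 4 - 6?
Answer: 0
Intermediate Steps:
q = -2
(-45*0)*sqrt(q - 5) = (-45*0)*sqrt(-2 - 5) = 0*sqrt(-7) = 0*(I*sqrt(7)) = 0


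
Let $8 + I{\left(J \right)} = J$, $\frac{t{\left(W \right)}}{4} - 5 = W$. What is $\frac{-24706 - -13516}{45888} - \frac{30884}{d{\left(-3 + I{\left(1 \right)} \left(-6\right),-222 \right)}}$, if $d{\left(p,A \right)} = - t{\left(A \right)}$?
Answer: $- \frac{8493559}{237088} \approx -35.825$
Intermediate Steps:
$t{\left(W \right)} = 20 + 4 W$
$I{\left(J \right)} = -8 + J$
$d{\left(p,A \right)} = -20 - 4 A$ ($d{\left(p,A \right)} = - (20 + 4 A) = -20 - 4 A$)
$\frac{-24706 - -13516}{45888} - \frac{30884}{d{\left(-3 + I{\left(1 \right)} \left(-6\right),-222 \right)}} = \frac{-24706 - -13516}{45888} - \frac{30884}{-20 - -888} = \left(-24706 + 13516\right) \frac{1}{45888} - \frac{30884}{-20 + 888} = \left(-11190\right) \frac{1}{45888} - \frac{30884}{868} = - \frac{1865}{7648} - \frac{1103}{31} = - \frac{8493559}{237088}$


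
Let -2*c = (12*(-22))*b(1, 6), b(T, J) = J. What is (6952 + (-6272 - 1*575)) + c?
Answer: 897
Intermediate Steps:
c = 792 (c = -12*(-22)*6/2 = -(-132)*6 = -½*(-1584) = 792)
(6952 + (-6272 - 1*575)) + c = (6952 + (-6272 - 1*575)) + 792 = (6952 + (-6272 - 575)) + 792 = (6952 - 6847) + 792 = 105 + 792 = 897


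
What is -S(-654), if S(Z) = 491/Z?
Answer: 491/654 ≈ 0.75076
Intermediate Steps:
-S(-654) = -491/(-654) = -491*(-1)/654 = -1*(-491/654) = 491/654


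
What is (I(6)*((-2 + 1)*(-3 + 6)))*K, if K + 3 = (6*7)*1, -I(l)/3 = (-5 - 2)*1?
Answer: -2457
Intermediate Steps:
I(l) = 21 (I(l) = -3*(-5 - 2) = -(-21) = -3*(-7) = 21)
K = 39 (K = -3 + (6*7)*1 = -3 + 42*1 = -3 + 42 = 39)
(I(6)*((-2 + 1)*(-3 + 6)))*K = (21*((-2 + 1)*(-3 + 6)))*39 = (21*(-1*3))*39 = (21*(-3))*39 = -63*39 = -2457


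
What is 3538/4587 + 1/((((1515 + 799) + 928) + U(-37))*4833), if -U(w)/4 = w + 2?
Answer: 19276447805/24991819974 ≈ 0.77131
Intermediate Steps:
U(w) = -8 - 4*w (U(w) = -4*(w + 2) = -4*(2 + w) = -8 - 4*w)
3538/4587 + 1/((((1515 + 799) + 928) + U(-37))*4833) = 3538/4587 + 1/((((1515 + 799) + 928) + (-8 - 4*(-37)))*4833) = 3538*(1/4587) + (1/4833)/((2314 + 928) + (-8 + 148)) = 3538/4587 + (1/4833)/(3242 + 140) = 3538/4587 + (1/4833)/3382 = 3538/4587 + (1/3382)*(1/4833) = 3538/4587 + 1/16345206 = 19276447805/24991819974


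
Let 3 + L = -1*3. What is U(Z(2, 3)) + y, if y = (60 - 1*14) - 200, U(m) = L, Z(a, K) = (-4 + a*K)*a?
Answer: -160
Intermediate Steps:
Z(a, K) = a*(-4 + K*a) (Z(a, K) = (-4 + K*a)*a = a*(-4 + K*a))
L = -6 (L = -3 - 1*3 = -3 - 3 = -6)
U(m) = -6
y = -154 (y = (60 - 14) - 200 = 46 - 200 = -154)
U(Z(2, 3)) + y = -6 - 154 = -160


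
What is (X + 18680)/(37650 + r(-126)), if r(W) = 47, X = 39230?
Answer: 57910/37697 ≈ 1.5362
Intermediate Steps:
(X + 18680)/(37650 + r(-126)) = (39230 + 18680)/(37650 + 47) = 57910/37697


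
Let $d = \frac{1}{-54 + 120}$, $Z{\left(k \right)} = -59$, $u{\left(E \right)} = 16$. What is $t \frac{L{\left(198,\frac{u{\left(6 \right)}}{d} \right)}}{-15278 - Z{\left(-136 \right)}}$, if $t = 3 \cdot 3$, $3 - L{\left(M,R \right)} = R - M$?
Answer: $\frac{45}{89} \approx 0.50562$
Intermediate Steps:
$d = \frac{1}{66} \approx 0.015152$
$L{\left(M,R \right)} = 3 + M - R$ ($L{\left(M,R \right)} = 3 - \left(R - M\right) = 3 + \left(M - R\right) = 3 + M - R$)
$t = 9$
$t \frac{L{\left(198,\frac{u{\left(6 \right)}}{d} \right)}}{-15278 - Z{\left(-136 \right)}} = 9 \frac{3 + 198 - 16 \frac{1}{\frac{1}{66}}}{-15278 - -59} = 9 \frac{3 + 198 - 16 \cdot 66}{-15278 + 59} = 9 \frac{3 + 198 - 1056}{-15219} = 9 \left(3 + 198 - 1056\right) \left(- \frac{1}{15219}\right) = 9 \left(\left(-855\right) \left(- \frac{1}{15219}\right)\right) = 9 \cdot \frac{5}{89} = \frac{45}{89}$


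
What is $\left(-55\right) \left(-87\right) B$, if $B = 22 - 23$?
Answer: $-4785$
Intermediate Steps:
$B = -1$ ($B = 22 - 23 = -1$)
$\left(-55\right) \left(-87\right) B = \left(-55\right) \left(-87\right) \left(-1\right) = 4785 \left(-1\right) = -4785$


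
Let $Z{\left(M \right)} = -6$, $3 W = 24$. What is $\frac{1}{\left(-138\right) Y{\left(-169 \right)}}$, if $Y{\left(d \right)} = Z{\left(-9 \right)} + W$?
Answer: $- \frac{1}{276} \approx -0.0036232$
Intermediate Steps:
$W = 8$ ($W = \frac{1}{3} \cdot 24 = 8$)
$Y{\left(d \right)} = 2$ ($Y{\left(d \right)} = -6 + 8 = 2$)
$\frac{1}{\left(-138\right) Y{\left(-169 \right)}} = \frac{1}{\left(-138\right) 2} = \frac{1}{-276} = - \frac{1}{276}$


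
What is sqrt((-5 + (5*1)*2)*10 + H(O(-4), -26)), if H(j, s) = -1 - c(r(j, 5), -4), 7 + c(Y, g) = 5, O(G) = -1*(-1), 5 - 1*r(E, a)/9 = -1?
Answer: sqrt(51) ≈ 7.1414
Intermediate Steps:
r(E, a) = 54 (r(E, a) = 45 - 9*(-1) = 45 + 9 = 54)
O(G) = 1
c(Y, g) = -2 (c(Y, g) = -7 + 5 = -2)
H(j, s) = 1 (H(j, s) = -1 - 1*(-2) = -1 + 2 = 1)
sqrt((-5 + (5*1)*2)*10 + H(O(-4), -26)) = sqrt((-5 + (5*1)*2)*10 + 1) = sqrt((-5 + 5*2)*10 + 1) = sqrt((-5 + 10)*10 + 1) = sqrt(5*10 + 1) = sqrt(50 + 1) = sqrt(51)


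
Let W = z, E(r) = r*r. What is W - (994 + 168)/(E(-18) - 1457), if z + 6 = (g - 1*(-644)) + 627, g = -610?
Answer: 743277/1133 ≈ 656.03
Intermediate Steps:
E(r) = r**2
z = 655 (z = -6 + ((-610 - 1*(-644)) + 627) = -6 + ((-610 + 644) + 627) = -6 + (34 + 627) = -6 + 661 = 655)
W = 655
W - (994 + 168)/(E(-18) - 1457) = 655 - (994 + 168)/((-18)**2 - 1457) = 655 - 1162/(324 - 1457) = 655 - 1162/(-1133) = 655 - 1162*(-1)/1133 = 655 - 1*(-1162/1133) = 655 + 1162/1133 = 743277/1133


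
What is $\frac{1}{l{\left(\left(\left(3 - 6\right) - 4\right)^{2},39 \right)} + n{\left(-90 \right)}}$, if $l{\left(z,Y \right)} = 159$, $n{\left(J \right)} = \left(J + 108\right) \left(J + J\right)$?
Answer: $- \frac{1}{3081} \approx -0.00032457$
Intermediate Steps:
$n{\left(J \right)} = 2 J \left(108 + J\right)$ ($n{\left(J \right)} = \left(108 + J\right) 2 J = 2 J \left(108 + J\right)$)
$\frac{1}{l{\left(\left(\left(3 - 6\right) - 4\right)^{2},39 \right)} + n{\left(-90 \right)}} = \frac{1}{159 + 2 \left(-90\right) \left(108 - 90\right)} = \frac{1}{159 + 2 \left(-90\right) 18} = \frac{1}{159 - 3240} = \frac{1}{-3081} = - \frac{1}{3081}$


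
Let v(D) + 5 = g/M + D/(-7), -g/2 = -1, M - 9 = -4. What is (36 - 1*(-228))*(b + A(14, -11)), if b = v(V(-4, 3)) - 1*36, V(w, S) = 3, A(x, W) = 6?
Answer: -323664/35 ≈ -9247.5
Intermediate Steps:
M = 5 (M = 9 - 4 = 5)
g = 2 (g = -2*(-1) = 2)
v(D) = -23/5 - D/7 (v(D) = -5 + (2/5 + D/(-7)) = -5 + (2*(1/5) + D*(-1/7)) = -5 + (2/5 - D/7) = -23/5 - D/7)
b = -1436/35 (b = (-23/5 - 1/7*3) - 1*36 = (-23/5 - 3/7) - 36 = -176/35 - 36 = -1436/35 ≈ -41.029)
(36 - 1*(-228))*(b + A(14, -11)) = (36 - 1*(-228))*(-1436/35 + 6) = (36 + 228)*(-1226/35) = 264*(-1226/35) = -323664/35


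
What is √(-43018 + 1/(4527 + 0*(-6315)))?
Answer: I*√97955469955/1509 ≈ 207.41*I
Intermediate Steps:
√(-43018 + 1/(4527 + 0*(-6315))) = √(-43018 + 1/(4527 + 0)) = √(-43018 + 1/4527) = √(-194742485/4527) = I*√97955469955/1509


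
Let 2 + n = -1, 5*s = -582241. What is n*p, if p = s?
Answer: 1746723/5 ≈ 3.4934e+5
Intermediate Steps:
s = -582241/5 (s = (1/5)*(-582241) = -582241/5 ≈ -1.1645e+5)
p = -582241/5 ≈ -1.1645e+5
n = -3 (n = -2 - 1 = -3)
n*p = -3*(-582241/5) = 1746723/5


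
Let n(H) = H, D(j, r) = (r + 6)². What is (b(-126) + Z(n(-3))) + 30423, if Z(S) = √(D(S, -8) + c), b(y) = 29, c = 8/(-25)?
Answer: 30452 + 2*√23/5 ≈ 30454.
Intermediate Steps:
D(j, r) = (6 + r)²
c = -8/25 (c = 8*(-1/25) = -8/25 ≈ -0.32000)
Z(S) = 2*√23/5 (Z(S) = √((6 - 8)² - 8/25) = √((-2)² - 8/25) = √(4 - 8/25) = √(92/25) = 2*√23/5)
(b(-126) + Z(n(-3))) + 30423 = (29 + 2*√23/5) + 30423 = 30452 + 2*√23/5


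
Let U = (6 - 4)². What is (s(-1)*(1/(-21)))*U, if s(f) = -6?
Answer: 8/7 ≈ 1.1429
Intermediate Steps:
U = 4 (U = 2² = 4)
(s(-1)*(1/(-21)))*U = -6/(-21)*4 = -6*(-1)/21*4 = -6*(-1/21)*4 = (2/7)*4 = 8/7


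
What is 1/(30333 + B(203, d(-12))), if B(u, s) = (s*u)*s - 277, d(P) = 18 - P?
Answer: 1/212756 ≈ 4.7002e-6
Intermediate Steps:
B(u, s) = -277 + u*s² (B(u, s) = u*s² - 277 = -277 + u*s²)
1/(30333 + B(203, d(-12))) = 1/(30333 + (-277 + 203*(18 - 1*(-12))²)) = 1/(30333 + (-277 + 203*(18 + 12)²)) = 1/(30333 + (-277 + 203*30²)) = 1/(30333 + (-277 + 203*900)) = 1/(30333 + (-277 + 182700)) = 1/(30333 + 182423) = 1/212756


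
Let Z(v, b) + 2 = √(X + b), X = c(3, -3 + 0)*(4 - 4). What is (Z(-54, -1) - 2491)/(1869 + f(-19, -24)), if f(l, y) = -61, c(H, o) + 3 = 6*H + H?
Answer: -2493/1808 + I/1808 ≈ -1.3789 + 0.0005531*I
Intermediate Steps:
c(H, o) = -3 + 7*H (c(H, o) = -3 + (6*H + H) = -3 + 7*H)
X = 0 (X = (-3 + 7*3)*(4 - 4) = (-3 + 21)*0 = 18*0 = 0)
Z(v, b) = -2 + √b (Z(v, b) = -2 + √(0 + b) = -2 + √b)
(Z(-54, -1) - 2491)/(1869 + f(-19, -24)) = ((-2 + √(-1)) - 2491)/(1869 - 61) = ((-2 + I) - 2491)/1808 = (-2493 + I)*(1/1808) = -2493/1808 + I/1808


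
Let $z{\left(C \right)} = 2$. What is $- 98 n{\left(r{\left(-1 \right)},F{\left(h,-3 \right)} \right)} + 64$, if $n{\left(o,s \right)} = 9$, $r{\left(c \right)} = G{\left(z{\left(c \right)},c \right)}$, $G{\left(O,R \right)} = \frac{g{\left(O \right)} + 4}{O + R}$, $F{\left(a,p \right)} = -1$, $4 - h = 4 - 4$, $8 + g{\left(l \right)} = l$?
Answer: $-818$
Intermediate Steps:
$g{\left(l \right)} = -8 + l$
$h = 4$ ($h = 4 - \left(4 - 4\right) = 4 - 0 = 4 + 0 = 4$)
$G{\left(O,R \right)} = \frac{-4 + O}{O + R}$ ($G{\left(O,R \right)} = \frac{\left(-8 + O\right) + 4}{O + R} = \frac{-4 + O}{O + R}$)
$r{\left(c \right)} = - \frac{2}{2 + c}$ ($r{\left(c \right)} = \frac{-4 + 2}{2 + c} = \frac{1}{2 + c} \left(-2\right) = - \frac{2}{2 + c}$)
$- 98 n{\left(r{\left(-1 \right)},F{\left(h,-3 \right)} \right)} + 64 = \left(-98\right) 9 + 64 = -882 + 64 = -818$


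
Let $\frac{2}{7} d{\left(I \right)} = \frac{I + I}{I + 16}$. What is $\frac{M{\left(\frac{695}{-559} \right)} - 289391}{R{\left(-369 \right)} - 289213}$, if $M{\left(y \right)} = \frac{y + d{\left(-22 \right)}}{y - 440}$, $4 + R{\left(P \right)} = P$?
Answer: $\frac{214139252273}{214283504490} \approx 0.99933$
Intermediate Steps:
$d{\left(I \right)} = \frac{7 I}{16 + I}$ ($d{\left(I \right)} = \frac{7 \frac{I + I}{I + 16}}{2} = \frac{7 \frac{2 I}{16 + I}}{2} = \frac{7 I}{16 + I}$)
$R{\left(P \right)} = -4 + P$
$M{\left(y \right)} = \frac{\frac{77}{3} + y}{-440 + y}$ ($M{\left(y \right)} = \frac{y + 7 \left(-22\right) \frac{1}{16 - 22}}{y - 440} = \frac{y + 7 \left(-22\right) \frac{1}{-6}}{-440 + y} = \frac{y + 7 \left(-22\right) \left(- \frac{1}{6}\right)}{-440 + y} = \frac{y + \frac{77}{3}}{-440 + y} = \frac{\frac{77}{3} + y}{-440 + y}$)
$\frac{M{\left(\frac{695}{-559} \right)} - 289391}{R{\left(-369 \right)} - 289213} = \frac{\frac{\frac{77}{3} + \frac{695}{-559}}{-440 + \frac{695}{-559}} - 289391}{\left(-4 - 369\right) - 289213} = \frac{\frac{\frac{77}{3} + 695 \left(- \frac{1}{559}\right)}{-440 + 695 \left(- \frac{1}{559}\right)} - 289391}{-373 - 289213} = \frac{\frac{\frac{77}{3} - \frac{695}{559}}{-440 - \frac{695}{559}} - 289391}{-289586} = \left(\frac{1}{- \frac{246655}{559}} \cdot \frac{40958}{1677} - 289391\right) \left(- \frac{1}{289586}\right) = \left(\left(- \frac{559}{246655}\right) \frac{40958}{1677} - 289391\right) \left(- \frac{1}{289586}\right) = \left(- \frac{40958}{739965} - 289391\right) \left(- \frac{1}{289586}\right) = \left(- \frac{214139252273}{739965}\right) \left(- \frac{1}{289586}\right) = \frac{214139252273}{214283504490}$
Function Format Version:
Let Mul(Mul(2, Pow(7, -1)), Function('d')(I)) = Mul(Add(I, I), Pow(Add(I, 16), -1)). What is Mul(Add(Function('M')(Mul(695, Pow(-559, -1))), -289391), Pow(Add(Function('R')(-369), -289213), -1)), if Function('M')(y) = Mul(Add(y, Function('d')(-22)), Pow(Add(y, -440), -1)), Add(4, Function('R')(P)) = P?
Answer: Rational(214139252273, 214283504490) ≈ 0.99933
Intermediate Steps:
Function('d')(I) = Mul(7, I, Pow(Add(16, I), -1)) (Function('d')(I) = Mul(Rational(7, 2), Mul(Add(I, I), Pow(Add(I, 16), -1))) = Mul(Rational(7, 2), Mul(Mul(2, I), Pow(Add(16, I), -1))) = Mul(Rational(7, 2), Mul(2, I, Pow(Add(16, I), -1))) = Mul(7, I, Pow(Add(16, I), -1)))
Function('R')(P) = Add(-4, P)
Function('M')(y) = Mul(Pow(Add(-440, y), -1), Add(Rational(77, 3), y)) (Function('M')(y) = Mul(Add(y, Mul(7, -22, Pow(Add(16, -22), -1))), Pow(Add(y, -440), -1)) = Mul(Add(y, Mul(7, -22, Pow(-6, -1))), Pow(Add(-440, y), -1)) = Mul(Add(y, Mul(7, -22, Rational(-1, 6))), Pow(Add(-440, y), -1)) = Mul(Add(y, Rational(77, 3)), Pow(Add(-440, y), -1)) = Mul(Add(Rational(77, 3), y), Pow(Add(-440, y), -1)) = Mul(Pow(Add(-440, y), -1), Add(Rational(77, 3), y)))
Mul(Add(Function('M')(Mul(695, Pow(-559, -1))), -289391), Pow(Add(Function('R')(-369), -289213), -1)) = Mul(Add(Mul(Pow(Add(-440, Mul(695, Pow(-559, -1))), -1), Add(Rational(77, 3), Mul(695, Pow(-559, -1)))), -289391), Pow(Add(Add(-4, -369), -289213), -1)) = Mul(Add(Mul(Pow(Add(-440, Mul(695, Rational(-1, 559))), -1), Add(Rational(77, 3), Mul(695, Rational(-1, 559)))), -289391), Pow(Add(-373, -289213), -1)) = Mul(Add(Mul(Pow(Add(-440, Rational(-695, 559)), -1), Add(Rational(77, 3), Rational(-695, 559))), -289391), Pow(-289586, -1)) = Mul(Add(Mul(Pow(Rational(-246655, 559), -1), Rational(40958, 1677)), -289391), Rational(-1, 289586)) = Mul(Add(Mul(Rational(-559, 246655), Rational(40958, 1677)), -289391), Rational(-1, 289586)) = Mul(Add(Rational(-40958, 739965), -289391), Rational(-1, 289586)) = Mul(Rational(-214139252273, 739965), Rational(-1, 289586)) = Rational(214139252273, 214283504490)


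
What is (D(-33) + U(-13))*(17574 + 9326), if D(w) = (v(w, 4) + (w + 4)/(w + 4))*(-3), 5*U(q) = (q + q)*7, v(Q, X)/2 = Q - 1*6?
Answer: 5234740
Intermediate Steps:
v(Q, X) = -12 + 2*Q (v(Q, X) = 2*(Q - 1*6) = 2*(Q - 6) = 2*(-6 + Q) = -12 + 2*Q)
U(q) = 14*q/5 (U(q) = ((q + q)*7)/5 = ((2*q)*7)/5 = (14*q)/5 = 14*q/5)
D(w) = 33 - 6*w (D(w) = ((-12 + 2*w) + (w + 4)/(w + 4))*(-3) = ((-12 + 2*w) + (4 + w)/(4 + w))*(-3) = ((-12 + 2*w) + 1)*(-3) = (-11 + 2*w)*(-3) = 33 - 6*w)
(D(-33) + U(-13))*(17574 + 9326) = ((33 - 6*(-33)) + (14/5)*(-13))*(17574 + 9326) = ((33 + 198) - 182/5)*26900 = (231 - 182/5)*26900 = (973/5)*26900 = 5234740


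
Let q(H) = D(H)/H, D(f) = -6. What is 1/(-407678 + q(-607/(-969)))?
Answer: -607/247466360 ≈ -2.4529e-6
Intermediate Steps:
q(H) = -6/H
1/(-407678 + q(-607/(-969))) = 1/(-407678 - 6/((-607/(-969)))) = 1/(-407678 - 6/((-607*(-1/969)))) = 1/(-407678 - 6/607/969) = 1/(-407678 - 6*969/607) = 1/(-407678 - 5814/607) = 1/(-247466360/607) = -607/247466360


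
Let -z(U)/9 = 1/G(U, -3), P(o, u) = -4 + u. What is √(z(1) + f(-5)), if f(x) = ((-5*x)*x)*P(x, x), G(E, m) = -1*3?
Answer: 2*√282 ≈ 33.586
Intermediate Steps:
G(E, m) = -3
f(x) = -5*x²*(-4 + x) (f(x) = ((-5*x)*x)*(-4 + x) = (-5*x²)*(-4 + x) = -5*x²*(-4 + x))
z(U) = 3 (z(U) = -9/(-3) = -9*(-⅓) = 3)
√(z(1) + f(-5)) = √(3 + 5*(-5)²*(4 - 1*(-5))) = √(3 + 5*25*(4 + 5)) = √(3 + 5*25*9) = √(3 + 1125) = √1128 = 2*√282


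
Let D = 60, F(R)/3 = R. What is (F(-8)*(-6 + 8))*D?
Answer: -2880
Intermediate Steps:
F(R) = 3*R
(F(-8)*(-6 + 8))*D = ((3*(-8))*(-6 + 8))*60 = -24*2*60 = -48*60 = -2880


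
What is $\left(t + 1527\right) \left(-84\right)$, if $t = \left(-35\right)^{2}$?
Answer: $-231168$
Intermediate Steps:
$t = 1225$
$\left(t + 1527\right) \left(-84\right) = \left(1225 + 1527\right) \left(-84\right) = 2752 \left(-84\right) = -231168$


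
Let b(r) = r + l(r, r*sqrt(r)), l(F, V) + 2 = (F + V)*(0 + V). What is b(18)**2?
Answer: 36088672 + 11368512*sqrt(2) ≈ 5.2166e+7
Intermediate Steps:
l(F, V) = -2 + V*(F + V) (l(F, V) = -2 + (F + V)*(0 + V) = -2 + (F + V)*V = -2 + V*(F + V))
b(r) = -2 + r + r**3 + r**(5/2) (b(r) = r + (-2 + (r*sqrt(r))**2 + r*(r*sqrt(r))) = r + (-2 + (r**(3/2))**2 + r*r**(3/2)) = r + (-2 + r**3 + r**(5/2)) = -2 + r + r**3 + r**(5/2))
b(18)**2 = (-2 + 18 + 18**3 + 18**(5/2))**2 = (-2 + 18 + 5832 + 972*sqrt(2))**2 = (5848 + 972*sqrt(2))**2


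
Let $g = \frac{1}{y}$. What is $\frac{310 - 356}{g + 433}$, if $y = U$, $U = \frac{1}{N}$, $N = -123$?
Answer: $- \frac{23}{155} \approx -0.14839$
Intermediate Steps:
$U = - \frac{1}{123}$ ($U = \frac{1}{-123} = - \frac{1}{123} \approx -0.0081301$)
$y = - \frac{1}{123} \approx -0.0081301$
$g = -123$ ($g = \frac{1}{- \frac{1}{123}} = -123$)
$\frac{310 - 356}{g + 433} = \frac{310 - 356}{-123 + 433} = - \frac{46}{310} = \left(-46\right) \frac{1}{310} = - \frac{23}{155}$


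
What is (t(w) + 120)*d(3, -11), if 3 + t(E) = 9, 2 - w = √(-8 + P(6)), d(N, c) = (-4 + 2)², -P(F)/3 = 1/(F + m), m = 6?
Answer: 504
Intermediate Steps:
P(F) = -3/(6 + F) (P(F) = -3/(F + 6) = -3/(6 + F))
d(N, c) = 4 (d(N, c) = (-2)² = 4)
w = 2 - I*√33/2 (w = 2 - √(-8 - 3/(6 + 6)) = 2 - √(-8 - 3/12) = 2 - √(-8 - 3*1/12) = 2 - √(-8 - ¼) = 2 - √(-33/4) = 2 - I*√33/2 ≈ 2.0 - 2.8723*I)
t(E) = 6 (t(E) = -3 + 9 = 6)
(t(w) + 120)*d(3, -11) = (6 + 120)*4 = 126*4 = 504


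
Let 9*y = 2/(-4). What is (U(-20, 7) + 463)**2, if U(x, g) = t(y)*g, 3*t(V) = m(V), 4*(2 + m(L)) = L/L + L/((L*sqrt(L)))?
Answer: 30326167/144 - 38549*I*sqrt(2)/24 ≈ 2.106e+5 - 2271.5*I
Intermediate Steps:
y = -1/18 (y = (2/(-4))/9 = (2*(-1/4))/9 = (1/9)*(-1/2) = -1/18 ≈ -0.055556)
m(L) = -7/4 + 1/(4*sqrt(L)) (m(L) = -2 + (L/L + L/((L*sqrt(L))))/4 = -2 + (1 + L/(L**(3/2)))/4 = -2 + (1 + L/L**(3/2))/4 = -2 + (1 + 1/sqrt(L))/4 = -2 + (1/4 + 1/(4*sqrt(L))) = -7/4 + 1/(4*sqrt(L)))
t(V) = -7/12 + 1/(12*sqrt(V)) (t(V) = (-7/4 + 1/(4*sqrt(V)))/3 = -7/12 + 1/(12*sqrt(V)))
U(x, g) = g*(-7/12 - I*sqrt(2)/4) (U(x, g) = (-7/12 + 1/(12*sqrt(-1/18)))*g = (-7/12 + (-3*I*sqrt(2))/12)*g = (-7/12 - I*sqrt(2)/4)*g = g*(-7/12 - I*sqrt(2)/4))
(U(-20, 7) + 463)**2 = (-1/12*7*(7 + 3*I*sqrt(2)) + 463)**2 = ((-49/12 - 7*I*sqrt(2)/4) + 463)**2 = (5507/12 - 7*I*sqrt(2)/4)**2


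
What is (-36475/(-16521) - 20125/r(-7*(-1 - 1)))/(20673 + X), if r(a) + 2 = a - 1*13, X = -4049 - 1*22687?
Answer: -332521600/100166823 ≈ -3.3197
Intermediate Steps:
X = -26736 (X = -4049 - 22687 = -26736)
r(a) = -15 + a (r(a) = -2 + (a - 1*13) = -2 + (a - 13) = -2 + (-13 + a) = -15 + a)
(-36475/(-16521) - 20125/r(-7*(-1 - 1)))/(20673 + X) = (-36475/(-16521) - 20125/(-15 - 7*(-1 - 1)))/(20673 - 26736) = (-36475*(-1/16521) - 20125/(-15 - 7*(-2)))/(-6063) = (36475/16521 - 20125/(-15 + 14))*(-1/6063) = (36475/16521 - 20125/(-1))*(-1/6063) = (36475/16521 - 20125*(-1))*(-1/6063) = (36475/16521 + 20125)*(-1/6063) = (332521600/16521)*(-1/6063) = -332521600/100166823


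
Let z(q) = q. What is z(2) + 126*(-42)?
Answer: -5290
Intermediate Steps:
z(2) + 126*(-42) = 2 + 126*(-42) = 2 - 5292 = -5290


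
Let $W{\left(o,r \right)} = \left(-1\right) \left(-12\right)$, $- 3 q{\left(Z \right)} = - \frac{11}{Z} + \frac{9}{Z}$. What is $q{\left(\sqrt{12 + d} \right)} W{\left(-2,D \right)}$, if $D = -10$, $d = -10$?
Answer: $4 \sqrt{2} \approx 5.6569$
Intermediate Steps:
$q{\left(Z \right)} = \frac{2}{3 Z}$ ($q{\left(Z \right)} = - \frac{- \frac{11}{Z} + \frac{9}{Z}}{3} = - \frac{\left(-2\right) \frac{1}{Z}}{3} = \frac{2}{3 Z}$)
$W{\left(o,r \right)} = 12$
$q{\left(\sqrt{12 + d} \right)} W{\left(-2,D \right)} = \frac{2}{3 \sqrt{12 - 10}} \cdot 12 = \frac{2}{3 \sqrt{2}} \cdot 12 = \frac{2 \frac{\sqrt{2}}{2}}{3} \cdot 12 = \frac{\sqrt{2}}{3} \cdot 12 = 4 \sqrt{2}$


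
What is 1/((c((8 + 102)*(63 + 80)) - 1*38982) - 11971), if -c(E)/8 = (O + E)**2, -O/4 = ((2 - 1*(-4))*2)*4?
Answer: -1/1931486505 ≈ -5.1774e-10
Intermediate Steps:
O = -192 (O = -4*(2 - 1*(-4))*2*4 = -4*(2 + 4)*2*4 = -4*6*2*4 = -48*4 = -4*48 = -192)
c(E) = -8*(-192 + E)**2
1/((c((8 + 102)*(63 + 80)) - 1*38982) - 11971) = 1/((-8*(-192 + (8 + 102)*(63 + 80))**2 - 1*38982) - 11971) = 1/((-8*(-192 + 110*143)**2 - 38982) - 11971) = 1/((-8*(-192 + 15730)**2 - 38982) - 11971) = 1/((-8*15538**2 - 38982) - 11971) = 1/((-8*241429444 - 38982) - 11971) = 1/((-1931435552 - 38982) - 11971) = 1/(-1931474534 - 11971) = 1/(-1931486505) = -1/1931486505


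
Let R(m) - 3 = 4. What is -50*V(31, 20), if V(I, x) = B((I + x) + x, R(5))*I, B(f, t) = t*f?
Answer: -770350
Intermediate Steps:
R(m) = 7 (R(m) = 3 + 4 = 7)
B(f, t) = f*t
V(I, x) = I*(7*I + 14*x) (V(I, x) = (((I + x) + x)*7)*I = ((I + 2*x)*7)*I = (7*I + 14*x)*I = I*(7*I + 14*x))
-50*V(31, 20) = -350*31*(31 + 2*20) = -350*31*(31 + 40) = -350*31*71 = -50*15407 = -770350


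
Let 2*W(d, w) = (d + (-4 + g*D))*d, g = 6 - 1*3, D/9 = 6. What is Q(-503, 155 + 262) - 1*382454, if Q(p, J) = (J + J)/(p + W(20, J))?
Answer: -488392924/1277 ≈ -3.8245e+5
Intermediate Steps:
D = 54 (D = 9*6 = 54)
g = 3 (g = 6 - 3 = 3)
W(d, w) = d*(158 + d)/2 (W(d, w) = ((d + (-4 + 3*54))*d)/2 = ((d + (-4 + 162))*d)/2 = ((d + 158)*d)/2 = ((158 + d)*d)/2 = (d*(158 + d))/2 = d*(158 + d)/2)
Q(p, J) = 2*J/(1780 + p) (Q(p, J) = (J + J)/(p + (½)*20*(158 + 20)) = (2*J)/(p + (½)*20*178) = (2*J)/(p + 1780) = (2*J)/(1780 + p) = 2*J/(1780 + p))
Q(-503, 155 + 262) - 1*382454 = 2*(155 + 262)/(1780 - 503) - 1*382454 = 2*417/1277 - 382454 = 2*417*(1/1277) - 382454 = 834/1277 - 382454 = -488392924/1277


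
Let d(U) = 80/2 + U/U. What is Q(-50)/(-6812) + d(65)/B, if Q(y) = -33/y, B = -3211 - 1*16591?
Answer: -7309033/3372280600 ≈ -0.0021674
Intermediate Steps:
d(U) = 41 (d(U) = 80*(½) + 1 = 40 + 1 = 41)
B = -19802 (B = -3211 - 16591 = -19802)
Q(-50)/(-6812) + d(65)/B = -33/(-50)/(-6812) + 41/(-19802) = -33*(-1/50)*(-1/6812) + 41*(-1/19802) = (33/50)*(-1/6812) - 41/19802 = -33/340600 - 41/19802 = -7309033/3372280600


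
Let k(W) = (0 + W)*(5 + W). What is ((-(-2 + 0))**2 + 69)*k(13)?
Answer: 17082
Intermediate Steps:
k(W) = W*(5 + W)
((-(-2 + 0))**2 + 69)*k(13) = ((-(-2 + 0))**2 + 69)*(13*(5 + 13)) = ((-1*(-2))**2 + 69)*(13*18) = (2**2 + 69)*234 = (4 + 69)*234 = 73*234 = 17082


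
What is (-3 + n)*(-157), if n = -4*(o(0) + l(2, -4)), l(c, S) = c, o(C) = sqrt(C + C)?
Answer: 1727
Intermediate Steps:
o(C) = sqrt(2)*sqrt(C) (o(C) = sqrt(2*C) = sqrt(2)*sqrt(C))
n = -8 (n = -4*(sqrt(2)*sqrt(0) + 2) = -4*(sqrt(2)*0 + 2) = -4*(0 + 2) = -4*2 = -8)
(-3 + n)*(-157) = (-3 - 8)*(-157) = -11*(-157) = 1727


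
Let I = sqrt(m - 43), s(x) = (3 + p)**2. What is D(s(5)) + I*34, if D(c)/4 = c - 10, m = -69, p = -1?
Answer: -24 + 136*I*sqrt(7) ≈ -24.0 + 359.82*I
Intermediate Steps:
s(x) = 4 (s(x) = (3 - 1)**2 = 2**2 = 4)
I = 4*I*sqrt(7) (I = sqrt(-69 - 43) = sqrt(-112) = 4*I*sqrt(7) ≈ 10.583*I)
D(c) = -40 + 4*c (D(c) = 4*(c - 10) = 4*(-10 + c) = -40 + 4*c)
D(s(5)) + I*34 = (-40 + 4*4) + (4*I*sqrt(7))*34 = (-40 + 16) + 136*I*sqrt(7) = -24 + 136*I*sqrt(7)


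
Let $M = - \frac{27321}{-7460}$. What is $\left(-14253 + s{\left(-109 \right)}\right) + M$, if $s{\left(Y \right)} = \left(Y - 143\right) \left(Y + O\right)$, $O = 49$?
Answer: $\frac{6495141}{7460} \approx 870.66$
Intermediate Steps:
$s{\left(Y \right)} = \left(-143 + Y\right) \left(49 + Y\right)$ ($s{\left(Y \right)} = \left(Y - 143\right) \left(Y + 49\right) = \left(-143 + Y\right) \left(49 + Y\right)$)
$M = \frac{27321}{7460}$ ($M = \left(-27321\right) \left(- \frac{1}{7460}\right) = \frac{27321}{7460} \approx 3.6623$)
$\left(-14253 + s{\left(-109 \right)}\right) + M = \left(-14253 - \left(-3239 - 11881\right)\right) + \frac{27321}{7460} = \left(-14253 + \left(-7007 + 11881 + 10246\right)\right) + \frac{27321}{7460} = \left(-14253 + 15120\right) + \frac{27321}{7460} = 867 + \frac{27321}{7460} = \frac{6495141}{7460}$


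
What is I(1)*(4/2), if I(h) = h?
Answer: 2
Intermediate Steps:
I(1)*(4/2) = 1*(4/2) = 1*(4*(½)) = 1*2 = 2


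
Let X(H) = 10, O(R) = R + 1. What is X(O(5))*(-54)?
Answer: -540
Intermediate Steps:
O(R) = 1 + R
X(O(5))*(-54) = 10*(-54) = -540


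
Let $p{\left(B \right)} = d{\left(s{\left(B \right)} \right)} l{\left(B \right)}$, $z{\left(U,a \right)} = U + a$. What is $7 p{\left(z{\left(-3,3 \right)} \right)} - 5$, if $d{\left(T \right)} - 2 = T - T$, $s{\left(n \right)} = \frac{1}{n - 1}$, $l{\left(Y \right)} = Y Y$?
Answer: $-5$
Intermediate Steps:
$l{\left(Y \right)} = Y^{2}$
$s{\left(n \right)} = \frac{1}{-1 + n}$
$d{\left(T \right)} = 2$ ($d{\left(T \right)} = 2 + \left(T - T\right) = 2 + 0 = 2$)
$p{\left(B \right)} = 2 B^{2}$
$7 p{\left(z{\left(-3,3 \right)} \right)} - 5 = 7 \cdot 2 \left(-3 + 3\right)^{2} - 5 = 7 \cdot 2 \cdot 0^{2} - 5 = 7 \cdot 2 \cdot 0 - 5 = 7 \cdot 0 - 5 = 0 - 5 = -5$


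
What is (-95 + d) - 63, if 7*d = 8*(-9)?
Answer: -1178/7 ≈ -168.29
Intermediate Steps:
d = -72/7 (d = (8*(-9))/7 = (⅐)*(-72) = -72/7 ≈ -10.286)
(-95 + d) - 63 = (-95 - 72/7) - 63 = -737/7 - 63 = -1178/7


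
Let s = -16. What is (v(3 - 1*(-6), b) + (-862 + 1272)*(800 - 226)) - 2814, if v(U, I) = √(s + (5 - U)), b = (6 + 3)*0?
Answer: 232526 + 2*I*√5 ≈ 2.3253e+5 + 4.4721*I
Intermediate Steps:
b = 0 (b = 9*0 = 0)
v(U, I) = √(-11 - U) (v(U, I) = √(-16 + (5 - U)) = √(-11 - U))
(v(3 - 1*(-6), b) + (-862 + 1272)*(800 - 226)) - 2814 = (√(-11 - (3 - 1*(-6))) + (-862 + 1272)*(800 - 226)) - 2814 = (√(-11 - (3 + 6)) + 410*574) - 2814 = (√(-11 - 1*9) + 235340) - 2814 = (√(-11 - 9) + 235340) - 2814 = (√(-20) + 235340) - 2814 = (2*I*√5 + 235340) - 2814 = (235340 + 2*I*√5) - 2814 = 232526 + 2*I*√5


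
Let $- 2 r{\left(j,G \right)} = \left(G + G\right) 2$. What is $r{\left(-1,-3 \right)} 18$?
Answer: $108$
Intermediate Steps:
$r{\left(j,G \right)} = - 2 G$ ($r{\left(j,G \right)} = - \frac{\left(G + G\right) 2}{2} = - \frac{2 G 2}{2} = - \frac{4 G}{2} = - 2 G$)
$r{\left(-1,-3 \right)} 18 = \left(-2\right) \left(-3\right) 18 = 6 \cdot 18 = 108$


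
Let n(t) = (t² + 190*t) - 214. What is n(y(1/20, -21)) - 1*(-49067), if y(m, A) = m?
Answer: 19545001/400 ≈ 48863.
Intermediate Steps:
n(t) = -214 + t² + 190*t
n(y(1/20, -21)) - 1*(-49067) = (-214 + (1/20)² + 190/20) - 1*(-49067) = (-214 + (1/20)² + 190*(1/20)) + 49067 = (-214 + 1/400 + 19/2) + 49067 = -81799/400 + 49067 = 19545001/400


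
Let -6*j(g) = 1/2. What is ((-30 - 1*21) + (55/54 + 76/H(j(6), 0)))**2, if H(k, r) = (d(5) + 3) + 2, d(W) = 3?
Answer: 1194649/729 ≈ 1638.8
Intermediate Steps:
j(g) = -1/12 (j(g) = -1/6/2 = -1/6*1/2 = -1/12)
H(k, r) = 8 (H(k, r) = (3 + 3) + 2 = 6 + 2 = 8)
((-30 - 1*21) + (55/54 + 76/H(j(6), 0)))**2 = ((-30 - 1*21) + (55/54 + 76/8))**2 = ((-30 - 21) + (55*(1/54) + 76*(1/8)))**2 = (-51 + (55/54 + 19/2))**2 = (-51 + 284/27)**2 = (-1093/27)**2 = 1194649/729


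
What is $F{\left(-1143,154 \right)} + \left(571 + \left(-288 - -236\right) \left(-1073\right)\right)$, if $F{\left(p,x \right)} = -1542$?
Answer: $54825$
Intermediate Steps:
$F{\left(-1143,154 \right)} + \left(571 + \left(-288 - -236\right) \left(-1073\right)\right) = -1542 + \left(571 + \left(-288 - -236\right) \left(-1073\right)\right) = -1542 + \left(571 + \left(-288 + 236\right) \left(-1073\right)\right) = -1542 + \left(571 - -55796\right) = -1542 + \left(571 + 55796\right) = -1542 + 56367 = 54825$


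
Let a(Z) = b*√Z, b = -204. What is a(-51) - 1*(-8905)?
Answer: 8905 - 204*I*√51 ≈ 8905.0 - 1456.9*I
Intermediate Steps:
a(Z) = -204*√Z
a(-51) - 1*(-8905) = -204*I*√51 - 1*(-8905) = -204*I*√51 + 8905 = 8905 - 204*I*√51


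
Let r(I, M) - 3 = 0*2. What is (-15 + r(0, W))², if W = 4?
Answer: 144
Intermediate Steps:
r(I, M) = 3 (r(I, M) = 3 + 0*2 = 3 + 0 = 3)
(-15 + r(0, W))² = (-15 + 3)² = (-12)² = 144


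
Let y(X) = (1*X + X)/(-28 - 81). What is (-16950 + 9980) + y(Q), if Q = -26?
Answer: -759678/109 ≈ -6969.5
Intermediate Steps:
y(X) = -2*X/109 (y(X) = (X + X)/(-109) = (2*X)*(-1/109) = -2*X/109)
(-16950 + 9980) + y(Q) = (-16950 + 9980) - 2/109*(-26) = -6970 + 52/109 = -759678/109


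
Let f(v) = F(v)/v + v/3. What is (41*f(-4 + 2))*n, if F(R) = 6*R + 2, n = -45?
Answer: -7995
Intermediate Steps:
F(R) = 2 + 6*R
f(v) = v/3 + (2 + 6*v)/v (f(v) = (2 + 6*v)/v + v/3 = v/3 + (2 + 6*v)/v)
(41*f(-4 + 2))*n = (41*(6 + 2/(-4 + 2) + (-4 + 2)/3))*(-45) = (41*(6 + 2/(-2) + (⅓)*(-2)))*(-45) = (41*(6 + 2*(-½) - ⅔))*(-45) = (41*(6 - 1 - ⅔))*(-45) = (41*(13/3))*(-45) = (533/3)*(-45) = -7995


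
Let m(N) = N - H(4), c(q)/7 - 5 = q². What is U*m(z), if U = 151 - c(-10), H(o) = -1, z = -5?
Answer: 2336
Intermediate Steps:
c(q) = 35 + 7*q²
m(N) = 1 + N (m(N) = N - 1*(-1) = N + 1 = 1 + N)
U = -584 (U = 151 - (35 + 7*(-10)²) = 151 - (35 + 7*100) = 151 - (35 + 700) = 151 - 1*735 = 151 - 735 = -584)
U*m(z) = -584*(1 - 5) = -584*(-4) = 2336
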